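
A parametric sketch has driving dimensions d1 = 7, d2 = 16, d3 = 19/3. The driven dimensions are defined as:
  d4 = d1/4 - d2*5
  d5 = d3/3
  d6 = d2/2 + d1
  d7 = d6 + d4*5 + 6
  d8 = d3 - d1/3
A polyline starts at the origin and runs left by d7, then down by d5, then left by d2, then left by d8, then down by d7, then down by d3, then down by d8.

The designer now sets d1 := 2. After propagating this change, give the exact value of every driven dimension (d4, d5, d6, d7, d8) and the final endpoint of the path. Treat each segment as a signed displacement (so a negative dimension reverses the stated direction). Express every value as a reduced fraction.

Apply edit: d1 := 2
  d4 = d1/4 - d2*5 = -159/2
  d5 = d3/3 = 19/9
  d6 = d2/2 + d1 = 10
  d7 = d6 + d4*5 + 6 = -763/2
  d8 = d3 - d1/3 = 17/3
Walk from origin (0, 0):
  seg 1: left by d7 = -763/2 → (763/2, 0)
  seg 2: down by d5 = 19/9 → (763/2, -19/9)
  seg 3: left by d2 = 16 → (731/2, -19/9)
  seg 4: left by d8 = 17/3 → (2159/6, -19/9)
  seg 5: down by d7 = -763/2 → (2159/6, 6829/18)
  seg 6: down by d3 = 19/3 → (2159/6, 6715/18)
  seg 7: down by d8 = 17/3 → (2159/6, 6613/18)

d4 = -159/2
d5 = 19/9
d6 = 10
d7 = -763/2
d8 = 17/3
endpoint = (2159/6, 6613/18)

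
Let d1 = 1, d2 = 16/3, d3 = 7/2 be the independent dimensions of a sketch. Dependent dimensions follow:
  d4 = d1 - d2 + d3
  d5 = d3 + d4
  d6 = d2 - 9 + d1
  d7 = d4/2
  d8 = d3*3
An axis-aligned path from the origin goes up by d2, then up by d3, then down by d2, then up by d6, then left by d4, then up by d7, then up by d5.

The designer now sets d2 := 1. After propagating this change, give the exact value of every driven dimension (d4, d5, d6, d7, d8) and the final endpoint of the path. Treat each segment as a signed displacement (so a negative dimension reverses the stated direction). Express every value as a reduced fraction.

Apply edit: d2 := 1
  d4 = d1 - d2 + d3 = 7/2
  d5 = d3 + d4 = 7
  d6 = d2 - 9 + d1 = -7
  d7 = d4/2 = 7/4
  d8 = d3*3 = 21/2
Walk from origin (0, 0):
  seg 1: up by d2 = 1 → (0, 1)
  seg 2: up by d3 = 7/2 → (0, 9/2)
  seg 3: down by d2 = 1 → (0, 7/2)
  seg 4: up by d6 = -7 → (0, -7/2)
  seg 5: left by d4 = 7/2 → (-7/2, -7/2)
  seg 6: up by d7 = 7/4 → (-7/2, -7/4)
  seg 7: up by d5 = 7 → (-7/2, 21/4)

d4 = 7/2
d5 = 7
d6 = -7
d7 = 7/4
d8 = 21/2
endpoint = (-7/2, 21/4)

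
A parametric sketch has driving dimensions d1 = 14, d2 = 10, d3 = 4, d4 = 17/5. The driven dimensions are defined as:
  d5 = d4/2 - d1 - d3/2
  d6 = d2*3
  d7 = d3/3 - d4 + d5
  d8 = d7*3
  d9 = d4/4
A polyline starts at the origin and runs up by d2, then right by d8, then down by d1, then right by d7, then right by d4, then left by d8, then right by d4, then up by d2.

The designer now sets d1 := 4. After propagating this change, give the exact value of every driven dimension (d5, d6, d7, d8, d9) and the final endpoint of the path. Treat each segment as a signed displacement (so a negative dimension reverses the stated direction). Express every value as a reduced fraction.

Apply edit: d1 := 4
  d5 = d4/2 - d1 - d3/2 = -43/10
  d6 = d2*3 = 30
  d7 = d3/3 - d4 + d5 = -191/30
  d8 = d7*3 = -191/10
  d9 = d4/4 = 17/20
Walk from origin (0, 0):
  seg 1: up by d2 = 10 → (0, 10)
  seg 2: right by d8 = -191/10 → (-191/10, 10)
  seg 3: down by d1 = 4 → (-191/10, 6)
  seg 4: right by d7 = -191/30 → (-382/15, 6)
  seg 5: right by d4 = 17/5 → (-331/15, 6)
  seg 6: left by d8 = -191/10 → (-89/30, 6)
  seg 7: right by d4 = 17/5 → (13/30, 6)
  seg 8: up by d2 = 10 → (13/30, 16)

d5 = -43/10
d6 = 30
d7 = -191/30
d8 = -191/10
d9 = 17/20
endpoint = (13/30, 16)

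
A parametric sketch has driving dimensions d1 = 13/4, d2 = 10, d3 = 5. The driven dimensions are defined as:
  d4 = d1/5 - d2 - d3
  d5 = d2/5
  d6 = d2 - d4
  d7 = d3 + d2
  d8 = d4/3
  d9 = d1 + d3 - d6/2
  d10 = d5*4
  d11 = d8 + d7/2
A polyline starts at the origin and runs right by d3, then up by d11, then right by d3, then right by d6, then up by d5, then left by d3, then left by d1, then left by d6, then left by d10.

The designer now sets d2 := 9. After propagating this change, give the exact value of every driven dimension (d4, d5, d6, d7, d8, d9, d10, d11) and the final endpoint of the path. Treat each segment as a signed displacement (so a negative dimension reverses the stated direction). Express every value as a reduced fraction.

Apply edit: d2 := 9
  d4 = d1/5 - d2 - d3 = -267/20
  d5 = d2/5 = 9/5
  d6 = d2 - d4 = 447/20
  d7 = d3 + d2 = 14
  d8 = d4/3 = -89/20
  d9 = d1 + d3 - d6/2 = -117/40
  d10 = d5*4 = 36/5
  d11 = d8 + d7/2 = 51/20
Walk from origin (0, 0):
  seg 1: right by d3 = 5 → (5, 0)
  seg 2: up by d11 = 51/20 → (5, 51/20)
  seg 3: right by d3 = 5 → (10, 51/20)
  seg 4: right by d6 = 447/20 → (647/20, 51/20)
  seg 5: up by d5 = 9/5 → (647/20, 87/20)
  seg 6: left by d3 = 5 → (547/20, 87/20)
  seg 7: left by d1 = 13/4 → (241/10, 87/20)
  seg 8: left by d6 = 447/20 → (7/4, 87/20)
  seg 9: left by d10 = 36/5 → (-109/20, 87/20)

d4 = -267/20
d5 = 9/5
d6 = 447/20
d7 = 14
d8 = -89/20
d9 = -117/40
d10 = 36/5
d11 = 51/20
endpoint = (-109/20, 87/20)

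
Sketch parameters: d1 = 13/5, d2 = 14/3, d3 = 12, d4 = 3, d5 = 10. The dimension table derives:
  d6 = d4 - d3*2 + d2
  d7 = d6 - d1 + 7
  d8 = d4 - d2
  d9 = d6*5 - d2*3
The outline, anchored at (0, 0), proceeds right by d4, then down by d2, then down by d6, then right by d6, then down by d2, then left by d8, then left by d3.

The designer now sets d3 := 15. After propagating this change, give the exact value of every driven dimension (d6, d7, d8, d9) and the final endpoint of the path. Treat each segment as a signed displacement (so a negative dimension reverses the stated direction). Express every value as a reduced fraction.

Apply edit: d3 := 15
  d6 = d4 - d3*2 + d2 = -67/3
  d7 = d6 - d1 + 7 = -269/15
  d8 = d4 - d2 = -5/3
  d9 = d6*5 - d2*3 = -377/3
Walk from origin (0, 0):
  seg 1: right by d4 = 3 → (3, 0)
  seg 2: down by d2 = 14/3 → (3, -14/3)
  seg 3: down by d6 = -67/3 → (3, 53/3)
  seg 4: right by d6 = -67/3 → (-58/3, 53/3)
  seg 5: down by d2 = 14/3 → (-58/3, 13)
  seg 6: left by d8 = -5/3 → (-53/3, 13)
  seg 7: left by d3 = 15 → (-98/3, 13)

d6 = -67/3
d7 = -269/15
d8 = -5/3
d9 = -377/3
endpoint = (-98/3, 13)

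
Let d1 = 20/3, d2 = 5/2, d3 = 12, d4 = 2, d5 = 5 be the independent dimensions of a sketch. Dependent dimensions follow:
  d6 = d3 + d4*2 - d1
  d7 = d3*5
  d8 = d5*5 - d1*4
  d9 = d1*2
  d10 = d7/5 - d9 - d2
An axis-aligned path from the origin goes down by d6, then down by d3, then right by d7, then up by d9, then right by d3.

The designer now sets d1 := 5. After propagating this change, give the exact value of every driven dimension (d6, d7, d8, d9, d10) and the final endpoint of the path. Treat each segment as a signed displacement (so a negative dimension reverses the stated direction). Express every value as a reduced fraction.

d6 = 11
d7 = 60
d8 = 5
d9 = 10
d10 = -1/2
endpoint = (72, -13)

Apply edit: d1 := 5
  d6 = d3 + d4*2 - d1 = 11
  d7 = d3*5 = 60
  d8 = d5*5 - d1*4 = 5
  d9 = d1*2 = 10
  d10 = d7/5 - d9 - d2 = -1/2
Walk from origin (0, 0):
  seg 1: down by d6 = 11 → (0, -11)
  seg 2: down by d3 = 12 → (0, -23)
  seg 3: right by d7 = 60 → (60, -23)
  seg 4: up by d9 = 10 → (60, -13)
  seg 5: right by d3 = 12 → (72, -13)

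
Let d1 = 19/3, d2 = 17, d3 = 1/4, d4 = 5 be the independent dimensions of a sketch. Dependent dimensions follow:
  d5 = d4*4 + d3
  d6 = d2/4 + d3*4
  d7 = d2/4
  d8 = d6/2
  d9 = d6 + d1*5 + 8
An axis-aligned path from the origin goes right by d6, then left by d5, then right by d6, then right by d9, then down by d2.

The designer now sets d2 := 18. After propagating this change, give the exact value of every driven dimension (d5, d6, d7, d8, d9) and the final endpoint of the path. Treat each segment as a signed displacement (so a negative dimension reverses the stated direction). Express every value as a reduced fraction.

Apply edit: d2 := 18
  d5 = d4*4 + d3 = 81/4
  d6 = d2/4 + d3*4 = 11/2
  d7 = d2/4 = 9/2
  d8 = d6/2 = 11/4
  d9 = d6 + d1*5 + 8 = 271/6
Walk from origin (0, 0):
  seg 1: right by d6 = 11/2 → (11/2, 0)
  seg 2: left by d5 = 81/4 → (-59/4, 0)
  seg 3: right by d6 = 11/2 → (-37/4, 0)
  seg 4: right by d9 = 271/6 → (431/12, 0)
  seg 5: down by d2 = 18 → (431/12, -18)

d5 = 81/4
d6 = 11/2
d7 = 9/2
d8 = 11/4
d9 = 271/6
endpoint = (431/12, -18)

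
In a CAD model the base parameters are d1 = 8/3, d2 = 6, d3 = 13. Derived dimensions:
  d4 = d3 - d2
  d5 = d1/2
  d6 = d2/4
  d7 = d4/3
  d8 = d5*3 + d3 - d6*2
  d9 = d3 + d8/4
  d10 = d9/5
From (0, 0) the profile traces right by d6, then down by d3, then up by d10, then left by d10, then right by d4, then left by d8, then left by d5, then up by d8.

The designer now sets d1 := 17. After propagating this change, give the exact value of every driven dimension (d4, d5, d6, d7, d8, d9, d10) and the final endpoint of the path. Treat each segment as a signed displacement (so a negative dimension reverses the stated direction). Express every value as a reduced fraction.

d4 = 7
d5 = 17/2
d6 = 3/2
d7 = 7/3
d8 = 71/2
d9 = 175/8
d10 = 35/8
endpoint = (-319/8, 215/8)

Apply edit: d1 := 17
  d4 = d3 - d2 = 7
  d5 = d1/2 = 17/2
  d6 = d2/4 = 3/2
  d7 = d4/3 = 7/3
  d8 = d5*3 + d3 - d6*2 = 71/2
  d9 = d3 + d8/4 = 175/8
  d10 = d9/5 = 35/8
Walk from origin (0, 0):
  seg 1: right by d6 = 3/2 → (3/2, 0)
  seg 2: down by d3 = 13 → (3/2, -13)
  seg 3: up by d10 = 35/8 → (3/2, -69/8)
  seg 4: left by d10 = 35/8 → (-23/8, -69/8)
  seg 5: right by d4 = 7 → (33/8, -69/8)
  seg 6: left by d8 = 71/2 → (-251/8, -69/8)
  seg 7: left by d5 = 17/2 → (-319/8, -69/8)
  seg 8: up by d8 = 71/2 → (-319/8, 215/8)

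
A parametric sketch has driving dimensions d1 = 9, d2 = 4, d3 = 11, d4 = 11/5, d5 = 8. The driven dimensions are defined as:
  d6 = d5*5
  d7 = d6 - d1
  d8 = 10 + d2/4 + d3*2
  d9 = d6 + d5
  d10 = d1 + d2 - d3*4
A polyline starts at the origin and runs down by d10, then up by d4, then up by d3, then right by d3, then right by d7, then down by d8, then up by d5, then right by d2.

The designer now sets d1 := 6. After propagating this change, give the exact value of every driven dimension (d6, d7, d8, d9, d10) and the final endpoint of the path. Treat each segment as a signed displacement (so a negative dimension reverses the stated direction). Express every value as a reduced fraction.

Apply edit: d1 := 6
  d6 = d5*5 = 40
  d7 = d6 - d1 = 34
  d8 = 10 + d2/4 + d3*2 = 33
  d9 = d6 + d5 = 48
  d10 = d1 + d2 - d3*4 = -34
Walk from origin (0, 0):
  seg 1: down by d10 = -34 → (0, 34)
  seg 2: up by d4 = 11/5 → (0, 181/5)
  seg 3: up by d3 = 11 → (0, 236/5)
  seg 4: right by d3 = 11 → (11, 236/5)
  seg 5: right by d7 = 34 → (45, 236/5)
  seg 6: down by d8 = 33 → (45, 71/5)
  seg 7: up by d5 = 8 → (45, 111/5)
  seg 8: right by d2 = 4 → (49, 111/5)

d6 = 40
d7 = 34
d8 = 33
d9 = 48
d10 = -34
endpoint = (49, 111/5)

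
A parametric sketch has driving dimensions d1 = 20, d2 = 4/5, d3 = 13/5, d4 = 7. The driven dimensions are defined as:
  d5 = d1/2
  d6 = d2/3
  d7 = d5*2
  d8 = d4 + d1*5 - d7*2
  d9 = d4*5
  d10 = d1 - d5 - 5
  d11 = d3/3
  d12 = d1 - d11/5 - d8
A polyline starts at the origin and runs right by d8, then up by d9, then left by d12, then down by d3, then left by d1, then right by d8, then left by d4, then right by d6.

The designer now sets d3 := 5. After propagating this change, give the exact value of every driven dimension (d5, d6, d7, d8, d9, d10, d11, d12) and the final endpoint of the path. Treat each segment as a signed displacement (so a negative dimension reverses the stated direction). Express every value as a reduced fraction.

Apply edit: d3 := 5
  d5 = d1/2 = 10
  d6 = d2/3 = 4/15
  d7 = d5*2 = 20
  d8 = d4 + d1*5 - d7*2 = 67
  d9 = d4*5 = 35
  d10 = d1 - d5 - 5 = 5
  d11 = d3/3 = 5/3
  d12 = d1 - d11/5 - d8 = -142/3
Walk from origin (0, 0):
  seg 1: right by d8 = 67 → (67, 0)
  seg 2: up by d9 = 35 → (67, 35)
  seg 3: left by d12 = -142/3 → (343/3, 35)
  seg 4: down by d3 = 5 → (343/3, 30)
  seg 5: left by d1 = 20 → (283/3, 30)
  seg 6: right by d8 = 67 → (484/3, 30)
  seg 7: left by d4 = 7 → (463/3, 30)
  seg 8: right by d6 = 4/15 → (773/5, 30)

d5 = 10
d6 = 4/15
d7 = 20
d8 = 67
d9 = 35
d10 = 5
d11 = 5/3
d12 = -142/3
endpoint = (773/5, 30)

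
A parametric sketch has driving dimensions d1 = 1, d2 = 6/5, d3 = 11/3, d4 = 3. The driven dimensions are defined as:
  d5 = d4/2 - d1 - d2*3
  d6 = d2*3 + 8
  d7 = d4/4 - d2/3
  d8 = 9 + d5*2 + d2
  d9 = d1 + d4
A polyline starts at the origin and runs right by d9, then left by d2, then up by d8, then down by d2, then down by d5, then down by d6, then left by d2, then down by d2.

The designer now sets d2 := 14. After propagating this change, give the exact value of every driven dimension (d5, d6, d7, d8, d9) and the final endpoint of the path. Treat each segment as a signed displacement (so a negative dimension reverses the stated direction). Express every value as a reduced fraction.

Apply edit: d2 := 14
  d5 = d4/2 - d1 - d2*3 = -83/2
  d6 = d2*3 + 8 = 50
  d7 = d4/4 - d2/3 = -47/12
  d8 = 9 + d5*2 + d2 = -60
  d9 = d1 + d4 = 4
Walk from origin (0, 0):
  seg 1: right by d9 = 4 → (4, 0)
  seg 2: left by d2 = 14 → (-10, 0)
  seg 3: up by d8 = -60 → (-10, -60)
  seg 4: down by d2 = 14 → (-10, -74)
  seg 5: down by d5 = -83/2 → (-10, -65/2)
  seg 6: down by d6 = 50 → (-10, -165/2)
  seg 7: left by d2 = 14 → (-24, -165/2)
  seg 8: down by d2 = 14 → (-24, -193/2)

d5 = -83/2
d6 = 50
d7 = -47/12
d8 = -60
d9 = 4
endpoint = (-24, -193/2)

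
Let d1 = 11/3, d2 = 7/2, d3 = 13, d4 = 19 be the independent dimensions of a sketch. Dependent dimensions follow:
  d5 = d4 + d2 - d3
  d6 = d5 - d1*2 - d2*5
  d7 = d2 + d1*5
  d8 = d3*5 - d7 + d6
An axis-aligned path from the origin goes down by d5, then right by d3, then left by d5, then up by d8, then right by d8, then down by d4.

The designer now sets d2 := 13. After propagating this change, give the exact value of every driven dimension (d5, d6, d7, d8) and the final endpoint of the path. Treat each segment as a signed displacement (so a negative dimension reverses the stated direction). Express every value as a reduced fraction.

d5 = 19
d6 = -160/3
d7 = 94/3
d8 = -59/3
endpoint = (-77/3, -173/3)

Apply edit: d2 := 13
  d5 = d4 + d2 - d3 = 19
  d6 = d5 - d1*2 - d2*5 = -160/3
  d7 = d2 + d1*5 = 94/3
  d8 = d3*5 - d7 + d6 = -59/3
Walk from origin (0, 0):
  seg 1: down by d5 = 19 → (0, -19)
  seg 2: right by d3 = 13 → (13, -19)
  seg 3: left by d5 = 19 → (-6, -19)
  seg 4: up by d8 = -59/3 → (-6, -116/3)
  seg 5: right by d8 = -59/3 → (-77/3, -116/3)
  seg 6: down by d4 = 19 → (-77/3, -173/3)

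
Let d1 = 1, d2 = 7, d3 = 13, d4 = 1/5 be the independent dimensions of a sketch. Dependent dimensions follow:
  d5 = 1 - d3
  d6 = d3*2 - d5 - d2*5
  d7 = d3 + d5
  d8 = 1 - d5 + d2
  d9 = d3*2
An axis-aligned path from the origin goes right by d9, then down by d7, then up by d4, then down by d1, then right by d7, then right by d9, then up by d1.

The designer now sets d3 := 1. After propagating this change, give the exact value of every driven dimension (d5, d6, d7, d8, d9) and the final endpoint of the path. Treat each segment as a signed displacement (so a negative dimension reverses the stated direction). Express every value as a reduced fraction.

Apply edit: d3 := 1
  d5 = 1 - d3 = 0
  d6 = d3*2 - d5 - d2*5 = -33
  d7 = d3 + d5 = 1
  d8 = 1 - d5 + d2 = 8
  d9 = d3*2 = 2
Walk from origin (0, 0):
  seg 1: right by d9 = 2 → (2, 0)
  seg 2: down by d7 = 1 → (2, -1)
  seg 3: up by d4 = 1/5 → (2, -4/5)
  seg 4: down by d1 = 1 → (2, -9/5)
  seg 5: right by d7 = 1 → (3, -9/5)
  seg 6: right by d9 = 2 → (5, -9/5)
  seg 7: up by d1 = 1 → (5, -4/5)

d5 = 0
d6 = -33
d7 = 1
d8 = 8
d9 = 2
endpoint = (5, -4/5)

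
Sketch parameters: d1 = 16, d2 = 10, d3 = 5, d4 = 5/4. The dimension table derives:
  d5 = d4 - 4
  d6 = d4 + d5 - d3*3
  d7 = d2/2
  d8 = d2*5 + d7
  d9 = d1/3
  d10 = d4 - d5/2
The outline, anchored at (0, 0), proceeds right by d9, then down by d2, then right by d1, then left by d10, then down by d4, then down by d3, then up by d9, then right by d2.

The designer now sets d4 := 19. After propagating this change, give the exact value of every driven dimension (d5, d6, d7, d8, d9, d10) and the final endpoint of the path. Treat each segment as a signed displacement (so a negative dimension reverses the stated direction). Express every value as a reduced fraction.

d5 = 15
d6 = 19
d7 = 5
d8 = 55
d9 = 16/3
d10 = 23/2
endpoint = (119/6, -86/3)

Apply edit: d4 := 19
  d5 = d4 - 4 = 15
  d6 = d4 + d5 - d3*3 = 19
  d7 = d2/2 = 5
  d8 = d2*5 + d7 = 55
  d9 = d1/3 = 16/3
  d10 = d4 - d5/2 = 23/2
Walk from origin (0, 0):
  seg 1: right by d9 = 16/3 → (16/3, 0)
  seg 2: down by d2 = 10 → (16/3, -10)
  seg 3: right by d1 = 16 → (64/3, -10)
  seg 4: left by d10 = 23/2 → (59/6, -10)
  seg 5: down by d4 = 19 → (59/6, -29)
  seg 6: down by d3 = 5 → (59/6, -34)
  seg 7: up by d9 = 16/3 → (59/6, -86/3)
  seg 8: right by d2 = 10 → (119/6, -86/3)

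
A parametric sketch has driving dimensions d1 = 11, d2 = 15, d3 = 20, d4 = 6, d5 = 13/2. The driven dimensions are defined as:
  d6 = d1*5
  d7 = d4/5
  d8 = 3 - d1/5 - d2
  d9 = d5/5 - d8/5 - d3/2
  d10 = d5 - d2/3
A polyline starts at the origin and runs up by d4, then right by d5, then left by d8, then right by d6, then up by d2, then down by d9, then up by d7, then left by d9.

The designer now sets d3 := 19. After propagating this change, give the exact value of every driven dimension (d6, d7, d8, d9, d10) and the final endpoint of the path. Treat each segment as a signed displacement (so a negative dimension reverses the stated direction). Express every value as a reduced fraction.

d6 = 55
d7 = 6/5
d8 = -71/5
d9 = -134/25
d10 = 3/2
endpoint = (4053/50, 689/25)

Apply edit: d3 := 19
  d6 = d1*5 = 55
  d7 = d4/5 = 6/5
  d8 = 3 - d1/5 - d2 = -71/5
  d9 = d5/5 - d8/5 - d3/2 = -134/25
  d10 = d5 - d2/3 = 3/2
Walk from origin (0, 0):
  seg 1: up by d4 = 6 → (0, 6)
  seg 2: right by d5 = 13/2 → (13/2, 6)
  seg 3: left by d8 = -71/5 → (207/10, 6)
  seg 4: right by d6 = 55 → (757/10, 6)
  seg 5: up by d2 = 15 → (757/10, 21)
  seg 6: down by d9 = -134/25 → (757/10, 659/25)
  seg 7: up by d7 = 6/5 → (757/10, 689/25)
  seg 8: left by d9 = -134/25 → (4053/50, 689/25)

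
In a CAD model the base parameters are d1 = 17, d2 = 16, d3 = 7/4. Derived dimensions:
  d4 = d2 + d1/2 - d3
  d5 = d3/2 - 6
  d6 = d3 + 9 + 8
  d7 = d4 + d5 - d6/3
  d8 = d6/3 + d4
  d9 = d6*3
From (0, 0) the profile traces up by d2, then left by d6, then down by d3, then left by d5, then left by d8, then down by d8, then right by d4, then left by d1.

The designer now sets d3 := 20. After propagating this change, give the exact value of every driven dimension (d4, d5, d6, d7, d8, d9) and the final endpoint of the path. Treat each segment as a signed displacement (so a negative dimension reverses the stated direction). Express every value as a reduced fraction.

Apply edit: d3 := 20
  d4 = d2 + d1/2 - d3 = 9/2
  d5 = d3/2 - 6 = 4
  d6 = d3 + 9 + 8 = 37
  d7 = d4 + d5 - d6/3 = -23/6
  d8 = d6/3 + d4 = 101/6
  d9 = d6*3 = 111
Walk from origin (0, 0):
  seg 1: up by d2 = 16 → (0, 16)
  seg 2: left by d6 = 37 → (-37, 16)
  seg 3: down by d3 = 20 → (-37, -4)
  seg 4: left by d5 = 4 → (-41, -4)
  seg 5: left by d8 = 101/6 → (-347/6, -4)
  seg 6: down by d8 = 101/6 → (-347/6, -125/6)
  seg 7: right by d4 = 9/2 → (-160/3, -125/6)
  seg 8: left by d1 = 17 → (-211/3, -125/6)

d4 = 9/2
d5 = 4
d6 = 37
d7 = -23/6
d8 = 101/6
d9 = 111
endpoint = (-211/3, -125/6)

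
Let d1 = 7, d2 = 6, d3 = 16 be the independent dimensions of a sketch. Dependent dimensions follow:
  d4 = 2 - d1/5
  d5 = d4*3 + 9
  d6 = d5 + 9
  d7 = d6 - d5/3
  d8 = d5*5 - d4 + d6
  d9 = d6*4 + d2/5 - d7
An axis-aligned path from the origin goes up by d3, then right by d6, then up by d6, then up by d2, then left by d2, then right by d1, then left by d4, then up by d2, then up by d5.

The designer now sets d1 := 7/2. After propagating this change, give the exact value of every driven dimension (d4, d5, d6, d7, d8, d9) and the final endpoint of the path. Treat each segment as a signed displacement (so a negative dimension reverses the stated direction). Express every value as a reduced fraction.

d4 = 13/10
d5 = 129/10
d6 = 219/10
d7 = 88/5
d8 = 851/10
d9 = 356/5
endpoint = (181/10, 314/5)

Apply edit: d1 := 7/2
  d4 = 2 - d1/5 = 13/10
  d5 = d4*3 + 9 = 129/10
  d6 = d5 + 9 = 219/10
  d7 = d6 - d5/3 = 88/5
  d8 = d5*5 - d4 + d6 = 851/10
  d9 = d6*4 + d2/5 - d7 = 356/5
Walk from origin (0, 0):
  seg 1: up by d3 = 16 → (0, 16)
  seg 2: right by d6 = 219/10 → (219/10, 16)
  seg 3: up by d6 = 219/10 → (219/10, 379/10)
  seg 4: up by d2 = 6 → (219/10, 439/10)
  seg 5: left by d2 = 6 → (159/10, 439/10)
  seg 6: right by d1 = 7/2 → (97/5, 439/10)
  seg 7: left by d4 = 13/10 → (181/10, 439/10)
  seg 8: up by d2 = 6 → (181/10, 499/10)
  seg 9: up by d5 = 129/10 → (181/10, 314/5)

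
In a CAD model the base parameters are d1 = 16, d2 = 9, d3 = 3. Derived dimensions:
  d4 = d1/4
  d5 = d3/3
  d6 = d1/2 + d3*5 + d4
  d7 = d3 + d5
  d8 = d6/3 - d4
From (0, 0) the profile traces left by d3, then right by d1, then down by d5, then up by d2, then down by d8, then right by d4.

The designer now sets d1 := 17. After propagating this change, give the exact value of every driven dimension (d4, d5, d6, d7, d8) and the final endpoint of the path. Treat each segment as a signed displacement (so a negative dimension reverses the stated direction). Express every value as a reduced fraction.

d4 = 17/4
d5 = 1
d6 = 111/4
d7 = 4
d8 = 5
endpoint = (73/4, 3)

Apply edit: d1 := 17
  d4 = d1/4 = 17/4
  d5 = d3/3 = 1
  d6 = d1/2 + d3*5 + d4 = 111/4
  d7 = d3 + d5 = 4
  d8 = d6/3 - d4 = 5
Walk from origin (0, 0):
  seg 1: left by d3 = 3 → (-3, 0)
  seg 2: right by d1 = 17 → (14, 0)
  seg 3: down by d5 = 1 → (14, -1)
  seg 4: up by d2 = 9 → (14, 8)
  seg 5: down by d8 = 5 → (14, 3)
  seg 6: right by d4 = 17/4 → (73/4, 3)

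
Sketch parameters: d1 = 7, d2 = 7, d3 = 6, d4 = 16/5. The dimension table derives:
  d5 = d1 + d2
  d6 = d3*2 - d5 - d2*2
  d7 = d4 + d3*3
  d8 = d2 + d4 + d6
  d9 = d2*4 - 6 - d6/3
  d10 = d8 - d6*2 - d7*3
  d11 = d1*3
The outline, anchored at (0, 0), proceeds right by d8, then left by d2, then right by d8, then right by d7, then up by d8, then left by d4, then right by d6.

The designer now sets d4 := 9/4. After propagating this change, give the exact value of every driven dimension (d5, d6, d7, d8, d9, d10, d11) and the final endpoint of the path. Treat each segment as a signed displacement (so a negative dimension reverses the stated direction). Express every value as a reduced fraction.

d5 = 14
d6 = -16
d7 = 81/4
d8 = -27/4
d9 = 82/3
d10 = -71/2
d11 = 21
endpoint = (-37/2, -27/4)

Apply edit: d4 := 9/4
  d5 = d1 + d2 = 14
  d6 = d3*2 - d5 - d2*2 = -16
  d7 = d4 + d3*3 = 81/4
  d8 = d2 + d4 + d6 = -27/4
  d9 = d2*4 - 6 - d6/3 = 82/3
  d10 = d8 - d6*2 - d7*3 = -71/2
  d11 = d1*3 = 21
Walk from origin (0, 0):
  seg 1: right by d8 = -27/4 → (-27/4, 0)
  seg 2: left by d2 = 7 → (-55/4, 0)
  seg 3: right by d8 = -27/4 → (-41/2, 0)
  seg 4: right by d7 = 81/4 → (-1/4, 0)
  seg 5: up by d8 = -27/4 → (-1/4, -27/4)
  seg 6: left by d4 = 9/4 → (-5/2, -27/4)
  seg 7: right by d6 = -16 → (-37/2, -27/4)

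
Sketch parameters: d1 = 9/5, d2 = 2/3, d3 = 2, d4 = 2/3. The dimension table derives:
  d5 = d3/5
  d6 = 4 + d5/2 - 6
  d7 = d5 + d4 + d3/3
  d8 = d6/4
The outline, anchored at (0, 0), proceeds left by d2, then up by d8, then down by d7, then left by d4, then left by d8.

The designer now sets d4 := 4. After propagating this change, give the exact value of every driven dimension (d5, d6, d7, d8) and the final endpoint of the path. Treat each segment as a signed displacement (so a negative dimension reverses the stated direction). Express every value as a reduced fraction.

d5 = 2/5
d6 = -9/5
d7 = 76/15
d8 = -9/20
endpoint = (-253/60, -331/60)

Apply edit: d4 := 4
  d5 = d3/5 = 2/5
  d6 = 4 + d5/2 - 6 = -9/5
  d7 = d5 + d4 + d3/3 = 76/15
  d8 = d6/4 = -9/20
Walk from origin (0, 0):
  seg 1: left by d2 = 2/3 → (-2/3, 0)
  seg 2: up by d8 = -9/20 → (-2/3, -9/20)
  seg 3: down by d7 = 76/15 → (-2/3, -331/60)
  seg 4: left by d4 = 4 → (-14/3, -331/60)
  seg 5: left by d8 = -9/20 → (-253/60, -331/60)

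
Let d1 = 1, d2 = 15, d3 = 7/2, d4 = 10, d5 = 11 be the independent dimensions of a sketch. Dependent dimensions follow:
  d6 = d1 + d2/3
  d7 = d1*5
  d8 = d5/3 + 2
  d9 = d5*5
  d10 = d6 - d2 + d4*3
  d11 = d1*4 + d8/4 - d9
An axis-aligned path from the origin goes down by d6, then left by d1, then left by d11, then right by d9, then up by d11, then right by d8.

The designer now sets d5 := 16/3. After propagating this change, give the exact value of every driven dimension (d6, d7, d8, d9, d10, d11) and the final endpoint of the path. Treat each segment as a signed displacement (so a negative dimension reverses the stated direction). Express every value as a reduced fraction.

d6 = 6
d7 = 5
d8 = 34/9
d9 = 80/3
d10 = 21
d11 = -391/18
endpoint = (307/6, -499/18)

Apply edit: d5 := 16/3
  d6 = d1 + d2/3 = 6
  d7 = d1*5 = 5
  d8 = d5/3 + 2 = 34/9
  d9 = d5*5 = 80/3
  d10 = d6 - d2 + d4*3 = 21
  d11 = d1*4 + d8/4 - d9 = -391/18
Walk from origin (0, 0):
  seg 1: down by d6 = 6 → (0, -6)
  seg 2: left by d1 = 1 → (-1, -6)
  seg 3: left by d11 = -391/18 → (373/18, -6)
  seg 4: right by d9 = 80/3 → (853/18, -6)
  seg 5: up by d11 = -391/18 → (853/18, -499/18)
  seg 6: right by d8 = 34/9 → (307/6, -499/18)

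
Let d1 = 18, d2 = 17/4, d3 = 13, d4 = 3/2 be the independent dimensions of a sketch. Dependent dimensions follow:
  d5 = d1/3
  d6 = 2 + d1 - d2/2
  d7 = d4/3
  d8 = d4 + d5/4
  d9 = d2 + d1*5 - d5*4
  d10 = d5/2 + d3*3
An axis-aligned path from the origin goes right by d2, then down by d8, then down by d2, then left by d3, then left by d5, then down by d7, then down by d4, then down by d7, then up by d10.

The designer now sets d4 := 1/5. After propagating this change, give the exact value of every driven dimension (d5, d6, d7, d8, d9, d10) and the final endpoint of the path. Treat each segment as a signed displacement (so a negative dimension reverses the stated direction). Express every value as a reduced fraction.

d5 = 6
d6 = 143/8
d7 = 1/15
d8 = 17/10
d9 = 281/4
d10 = 42
endpoint = (-59/4, 2143/60)

Apply edit: d4 := 1/5
  d5 = d1/3 = 6
  d6 = 2 + d1 - d2/2 = 143/8
  d7 = d4/3 = 1/15
  d8 = d4 + d5/4 = 17/10
  d9 = d2 + d1*5 - d5*4 = 281/4
  d10 = d5/2 + d3*3 = 42
Walk from origin (0, 0):
  seg 1: right by d2 = 17/4 → (17/4, 0)
  seg 2: down by d8 = 17/10 → (17/4, -17/10)
  seg 3: down by d2 = 17/4 → (17/4, -119/20)
  seg 4: left by d3 = 13 → (-35/4, -119/20)
  seg 5: left by d5 = 6 → (-59/4, -119/20)
  seg 6: down by d7 = 1/15 → (-59/4, -361/60)
  seg 7: down by d4 = 1/5 → (-59/4, -373/60)
  seg 8: down by d7 = 1/15 → (-59/4, -377/60)
  seg 9: up by d10 = 42 → (-59/4, 2143/60)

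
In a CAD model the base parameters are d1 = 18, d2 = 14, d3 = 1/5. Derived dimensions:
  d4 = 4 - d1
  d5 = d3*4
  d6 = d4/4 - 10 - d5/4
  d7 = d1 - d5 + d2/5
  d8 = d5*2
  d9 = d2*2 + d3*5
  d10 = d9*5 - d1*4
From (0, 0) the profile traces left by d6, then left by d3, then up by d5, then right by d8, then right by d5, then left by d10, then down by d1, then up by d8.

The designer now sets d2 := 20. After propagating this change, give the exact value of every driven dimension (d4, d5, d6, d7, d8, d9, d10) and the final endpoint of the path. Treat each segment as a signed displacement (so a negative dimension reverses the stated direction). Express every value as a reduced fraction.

Apply edit: d2 := 20
  d4 = 4 - d1 = -14
  d5 = d3*4 = 4/5
  d6 = d4/4 - 10 - d5/4 = -137/10
  d7 = d1 - d5 + d2/5 = 106/5
  d8 = d5*2 = 8/5
  d9 = d2*2 + d3*5 = 41
  d10 = d9*5 - d1*4 = 133
Walk from origin (0, 0):
  seg 1: left by d6 = -137/10 → (137/10, 0)
  seg 2: left by d3 = 1/5 → (27/2, 0)
  seg 3: up by d5 = 4/5 → (27/2, 4/5)
  seg 4: right by d8 = 8/5 → (151/10, 4/5)
  seg 5: right by d5 = 4/5 → (159/10, 4/5)
  seg 6: left by d10 = 133 → (-1171/10, 4/5)
  seg 7: down by d1 = 18 → (-1171/10, -86/5)
  seg 8: up by d8 = 8/5 → (-1171/10, -78/5)

d4 = -14
d5 = 4/5
d6 = -137/10
d7 = 106/5
d8 = 8/5
d9 = 41
d10 = 133
endpoint = (-1171/10, -78/5)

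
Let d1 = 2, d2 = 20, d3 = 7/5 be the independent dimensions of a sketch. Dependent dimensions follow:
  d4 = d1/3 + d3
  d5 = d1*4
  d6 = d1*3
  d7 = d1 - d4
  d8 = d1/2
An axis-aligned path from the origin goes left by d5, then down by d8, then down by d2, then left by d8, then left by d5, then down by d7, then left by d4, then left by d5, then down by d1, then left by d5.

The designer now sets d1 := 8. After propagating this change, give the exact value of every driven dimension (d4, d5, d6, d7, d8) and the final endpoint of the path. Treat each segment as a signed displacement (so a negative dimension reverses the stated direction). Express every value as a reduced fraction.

Apply edit: d1 := 8
  d4 = d1/3 + d3 = 61/15
  d5 = d1*4 = 32
  d6 = d1*3 = 24
  d7 = d1 - d4 = 59/15
  d8 = d1/2 = 4
Walk from origin (0, 0):
  seg 1: left by d5 = 32 → (-32, 0)
  seg 2: down by d8 = 4 → (-32, -4)
  seg 3: down by d2 = 20 → (-32, -24)
  seg 4: left by d8 = 4 → (-36, -24)
  seg 5: left by d5 = 32 → (-68, -24)
  seg 6: down by d7 = 59/15 → (-68, -419/15)
  seg 7: left by d4 = 61/15 → (-1081/15, -419/15)
  seg 8: left by d5 = 32 → (-1561/15, -419/15)
  seg 9: down by d1 = 8 → (-1561/15, -539/15)
  seg 10: left by d5 = 32 → (-2041/15, -539/15)

d4 = 61/15
d5 = 32
d6 = 24
d7 = 59/15
d8 = 4
endpoint = (-2041/15, -539/15)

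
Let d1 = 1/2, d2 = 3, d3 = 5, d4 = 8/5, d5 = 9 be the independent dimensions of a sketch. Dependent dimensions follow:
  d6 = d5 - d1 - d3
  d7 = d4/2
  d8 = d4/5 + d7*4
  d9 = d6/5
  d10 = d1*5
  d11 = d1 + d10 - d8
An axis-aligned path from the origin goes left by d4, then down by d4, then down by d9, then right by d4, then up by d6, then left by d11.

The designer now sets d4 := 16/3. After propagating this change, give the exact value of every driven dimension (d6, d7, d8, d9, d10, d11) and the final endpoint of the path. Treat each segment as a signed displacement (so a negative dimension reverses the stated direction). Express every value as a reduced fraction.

Apply edit: d4 := 16/3
  d6 = d5 - d1 - d3 = 7/2
  d7 = d4/2 = 8/3
  d8 = d4/5 + d7*4 = 176/15
  d9 = d6/5 = 7/10
  d10 = d1*5 = 5/2
  d11 = d1 + d10 - d8 = -131/15
Walk from origin (0, 0):
  seg 1: left by d4 = 16/3 → (-16/3, 0)
  seg 2: down by d4 = 16/3 → (-16/3, -16/3)
  seg 3: down by d9 = 7/10 → (-16/3, -181/30)
  seg 4: right by d4 = 16/3 → (0, -181/30)
  seg 5: up by d6 = 7/2 → (0, -38/15)
  seg 6: left by d11 = -131/15 → (131/15, -38/15)

d6 = 7/2
d7 = 8/3
d8 = 176/15
d9 = 7/10
d10 = 5/2
d11 = -131/15
endpoint = (131/15, -38/15)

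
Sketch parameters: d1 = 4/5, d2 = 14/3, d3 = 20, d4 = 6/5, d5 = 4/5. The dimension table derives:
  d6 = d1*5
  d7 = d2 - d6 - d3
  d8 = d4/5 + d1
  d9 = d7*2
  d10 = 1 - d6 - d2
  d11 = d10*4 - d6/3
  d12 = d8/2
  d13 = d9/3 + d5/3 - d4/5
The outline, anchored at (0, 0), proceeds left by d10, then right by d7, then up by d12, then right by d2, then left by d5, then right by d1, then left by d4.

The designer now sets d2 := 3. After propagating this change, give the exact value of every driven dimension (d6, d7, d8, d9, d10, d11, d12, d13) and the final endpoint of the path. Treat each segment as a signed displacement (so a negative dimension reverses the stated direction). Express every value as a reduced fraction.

Apply edit: d2 := 3
  d6 = d1*5 = 4
  d7 = d2 - d6 - d3 = -21
  d8 = d4/5 + d1 = 26/25
  d9 = d7*2 = -42
  d10 = 1 - d6 - d2 = -6
  d11 = d10*4 - d6/3 = -76/3
  d12 = d8/2 = 13/25
  d13 = d9/3 + d5/3 - d4/5 = -1048/75
Walk from origin (0, 0):
  seg 1: left by d10 = -6 → (6, 0)
  seg 2: right by d7 = -21 → (-15, 0)
  seg 3: up by d12 = 13/25 → (-15, 13/25)
  seg 4: right by d2 = 3 → (-12, 13/25)
  seg 5: left by d5 = 4/5 → (-64/5, 13/25)
  seg 6: right by d1 = 4/5 → (-12, 13/25)
  seg 7: left by d4 = 6/5 → (-66/5, 13/25)

d6 = 4
d7 = -21
d8 = 26/25
d9 = -42
d10 = -6
d11 = -76/3
d12 = 13/25
d13 = -1048/75
endpoint = (-66/5, 13/25)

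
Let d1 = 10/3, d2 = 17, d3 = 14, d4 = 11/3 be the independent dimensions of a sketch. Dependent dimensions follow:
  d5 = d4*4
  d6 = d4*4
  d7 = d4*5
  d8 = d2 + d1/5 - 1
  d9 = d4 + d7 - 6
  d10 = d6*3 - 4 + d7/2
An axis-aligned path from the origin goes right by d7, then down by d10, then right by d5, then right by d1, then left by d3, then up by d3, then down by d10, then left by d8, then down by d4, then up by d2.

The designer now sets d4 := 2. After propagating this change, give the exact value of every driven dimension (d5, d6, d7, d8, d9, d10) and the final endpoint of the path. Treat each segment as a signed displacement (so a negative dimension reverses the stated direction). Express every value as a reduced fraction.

d5 = 8
d6 = 8
d7 = 10
d8 = 50/3
d9 = 6
d10 = 25
endpoint = (-28/3, -21)

Apply edit: d4 := 2
  d5 = d4*4 = 8
  d6 = d4*4 = 8
  d7 = d4*5 = 10
  d8 = d2 + d1/5 - 1 = 50/3
  d9 = d4 + d7 - 6 = 6
  d10 = d6*3 - 4 + d7/2 = 25
Walk from origin (0, 0):
  seg 1: right by d7 = 10 → (10, 0)
  seg 2: down by d10 = 25 → (10, -25)
  seg 3: right by d5 = 8 → (18, -25)
  seg 4: right by d1 = 10/3 → (64/3, -25)
  seg 5: left by d3 = 14 → (22/3, -25)
  seg 6: up by d3 = 14 → (22/3, -11)
  seg 7: down by d10 = 25 → (22/3, -36)
  seg 8: left by d8 = 50/3 → (-28/3, -36)
  seg 9: down by d4 = 2 → (-28/3, -38)
  seg 10: up by d2 = 17 → (-28/3, -21)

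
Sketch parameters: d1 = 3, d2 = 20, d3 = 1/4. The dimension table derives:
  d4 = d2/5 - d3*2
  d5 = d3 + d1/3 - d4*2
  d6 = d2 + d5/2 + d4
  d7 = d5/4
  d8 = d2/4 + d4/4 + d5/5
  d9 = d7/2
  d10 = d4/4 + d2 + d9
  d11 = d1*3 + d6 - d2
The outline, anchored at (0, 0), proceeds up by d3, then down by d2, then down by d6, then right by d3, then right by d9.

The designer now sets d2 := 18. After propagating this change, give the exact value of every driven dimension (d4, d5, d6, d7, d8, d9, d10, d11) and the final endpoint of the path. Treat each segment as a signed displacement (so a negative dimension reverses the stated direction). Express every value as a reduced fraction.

Apply edit: d2 := 18
  d4 = d2/5 - d3*2 = 31/10
  d5 = d3 + d1/3 - d4*2 = -99/20
  d6 = d2 + d5/2 + d4 = 149/8
  d7 = d5/4 = -99/80
  d8 = d2/4 + d4/4 + d5/5 = 857/200
  d9 = d7/2 = -99/160
  d10 = d4/4 + d2 + d9 = 581/32
  d11 = d1*3 + d6 - d2 = 77/8
Walk from origin (0, 0):
  seg 1: up by d3 = 1/4 → (0, 1/4)
  seg 2: down by d2 = 18 → (0, -71/4)
  seg 3: down by d6 = 149/8 → (0, -291/8)
  seg 4: right by d3 = 1/4 → (1/4, -291/8)
  seg 5: right by d9 = -99/160 → (-59/160, -291/8)

d4 = 31/10
d5 = -99/20
d6 = 149/8
d7 = -99/80
d8 = 857/200
d9 = -99/160
d10 = 581/32
d11 = 77/8
endpoint = (-59/160, -291/8)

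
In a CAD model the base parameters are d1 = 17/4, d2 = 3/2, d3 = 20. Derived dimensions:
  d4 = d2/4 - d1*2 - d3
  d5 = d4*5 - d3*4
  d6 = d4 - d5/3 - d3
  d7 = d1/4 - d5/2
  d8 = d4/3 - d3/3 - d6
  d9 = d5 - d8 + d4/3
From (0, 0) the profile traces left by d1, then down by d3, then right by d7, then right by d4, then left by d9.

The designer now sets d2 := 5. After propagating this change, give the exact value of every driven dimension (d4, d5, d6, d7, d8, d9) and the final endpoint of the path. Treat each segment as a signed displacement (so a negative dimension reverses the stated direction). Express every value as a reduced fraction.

Apply edit: d2 := 5
  d4 = d2/4 - d1*2 - d3 = -109/4
  d5 = d4*5 - d3*4 = -865/4
  d6 = d4 - d5/3 - d3 = 149/6
  d7 = d1/4 - d5/2 = 1747/16
  d8 = d4/3 - d3/3 - d6 = -487/12
  d9 = d5 - d8 + d4/3 = -739/4
Walk from origin (0, 0):
  seg 1: left by d1 = 17/4 → (-17/4, 0)
  seg 2: down by d3 = 20 → (-17/4, -20)
  seg 3: right by d7 = 1747/16 → (1679/16, -20)
  seg 4: right by d4 = -109/4 → (1243/16, -20)
  seg 5: left by d9 = -739/4 → (4199/16, -20)

d4 = -109/4
d5 = -865/4
d6 = 149/6
d7 = 1747/16
d8 = -487/12
d9 = -739/4
endpoint = (4199/16, -20)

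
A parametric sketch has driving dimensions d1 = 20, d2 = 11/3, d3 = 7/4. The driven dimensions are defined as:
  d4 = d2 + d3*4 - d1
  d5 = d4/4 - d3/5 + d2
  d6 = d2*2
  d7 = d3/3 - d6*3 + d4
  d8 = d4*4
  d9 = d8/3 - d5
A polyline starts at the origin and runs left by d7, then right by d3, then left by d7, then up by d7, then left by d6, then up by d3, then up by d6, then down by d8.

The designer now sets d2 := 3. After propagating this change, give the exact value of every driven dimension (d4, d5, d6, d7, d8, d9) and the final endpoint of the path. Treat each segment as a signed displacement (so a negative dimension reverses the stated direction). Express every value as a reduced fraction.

d4 = -10
d5 = 3/20
d6 = 6
d7 = -329/12
d8 = -40
d9 = -809/60
endpoint = (607/12, 61/3)

Apply edit: d2 := 3
  d4 = d2 + d3*4 - d1 = -10
  d5 = d4/4 - d3/5 + d2 = 3/20
  d6 = d2*2 = 6
  d7 = d3/3 - d6*3 + d4 = -329/12
  d8 = d4*4 = -40
  d9 = d8/3 - d5 = -809/60
Walk from origin (0, 0):
  seg 1: left by d7 = -329/12 → (329/12, 0)
  seg 2: right by d3 = 7/4 → (175/6, 0)
  seg 3: left by d7 = -329/12 → (679/12, 0)
  seg 4: up by d7 = -329/12 → (679/12, -329/12)
  seg 5: left by d6 = 6 → (607/12, -329/12)
  seg 6: up by d3 = 7/4 → (607/12, -77/3)
  seg 7: up by d6 = 6 → (607/12, -59/3)
  seg 8: down by d8 = -40 → (607/12, 61/3)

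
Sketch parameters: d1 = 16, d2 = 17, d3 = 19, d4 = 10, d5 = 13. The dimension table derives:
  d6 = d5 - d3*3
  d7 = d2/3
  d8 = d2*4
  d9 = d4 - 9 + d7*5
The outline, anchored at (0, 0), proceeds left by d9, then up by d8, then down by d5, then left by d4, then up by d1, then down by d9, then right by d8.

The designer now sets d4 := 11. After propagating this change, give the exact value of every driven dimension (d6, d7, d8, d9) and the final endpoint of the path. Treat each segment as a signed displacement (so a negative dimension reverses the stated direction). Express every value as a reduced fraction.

Apply edit: d4 := 11
  d6 = d5 - d3*3 = -44
  d7 = d2/3 = 17/3
  d8 = d2*4 = 68
  d9 = d4 - 9 + d7*5 = 91/3
Walk from origin (0, 0):
  seg 1: left by d9 = 91/3 → (-91/3, 0)
  seg 2: up by d8 = 68 → (-91/3, 68)
  seg 3: down by d5 = 13 → (-91/3, 55)
  seg 4: left by d4 = 11 → (-124/3, 55)
  seg 5: up by d1 = 16 → (-124/3, 71)
  seg 6: down by d9 = 91/3 → (-124/3, 122/3)
  seg 7: right by d8 = 68 → (80/3, 122/3)

d6 = -44
d7 = 17/3
d8 = 68
d9 = 91/3
endpoint = (80/3, 122/3)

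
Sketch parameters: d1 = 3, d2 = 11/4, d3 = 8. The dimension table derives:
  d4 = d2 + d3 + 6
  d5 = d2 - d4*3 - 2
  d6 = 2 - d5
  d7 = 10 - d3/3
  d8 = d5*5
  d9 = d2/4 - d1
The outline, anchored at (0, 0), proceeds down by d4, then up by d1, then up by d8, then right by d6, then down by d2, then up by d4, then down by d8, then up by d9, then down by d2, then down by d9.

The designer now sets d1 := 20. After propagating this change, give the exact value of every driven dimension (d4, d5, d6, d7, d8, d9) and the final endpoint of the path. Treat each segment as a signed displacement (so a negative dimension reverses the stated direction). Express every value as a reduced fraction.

d4 = 67/4
d5 = -99/2
d6 = 103/2
d7 = 22/3
d8 = -495/2
d9 = -309/16
endpoint = (103/2, 29/2)

Apply edit: d1 := 20
  d4 = d2 + d3 + 6 = 67/4
  d5 = d2 - d4*3 - 2 = -99/2
  d6 = 2 - d5 = 103/2
  d7 = 10 - d3/3 = 22/3
  d8 = d5*5 = -495/2
  d9 = d2/4 - d1 = -309/16
Walk from origin (0, 0):
  seg 1: down by d4 = 67/4 → (0, -67/4)
  seg 2: up by d1 = 20 → (0, 13/4)
  seg 3: up by d8 = -495/2 → (0, -977/4)
  seg 4: right by d6 = 103/2 → (103/2, -977/4)
  seg 5: down by d2 = 11/4 → (103/2, -247)
  seg 6: up by d4 = 67/4 → (103/2, -921/4)
  seg 7: down by d8 = -495/2 → (103/2, 69/4)
  seg 8: up by d9 = -309/16 → (103/2, -33/16)
  seg 9: down by d2 = 11/4 → (103/2, -77/16)
  seg 10: down by d9 = -309/16 → (103/2, 29/2)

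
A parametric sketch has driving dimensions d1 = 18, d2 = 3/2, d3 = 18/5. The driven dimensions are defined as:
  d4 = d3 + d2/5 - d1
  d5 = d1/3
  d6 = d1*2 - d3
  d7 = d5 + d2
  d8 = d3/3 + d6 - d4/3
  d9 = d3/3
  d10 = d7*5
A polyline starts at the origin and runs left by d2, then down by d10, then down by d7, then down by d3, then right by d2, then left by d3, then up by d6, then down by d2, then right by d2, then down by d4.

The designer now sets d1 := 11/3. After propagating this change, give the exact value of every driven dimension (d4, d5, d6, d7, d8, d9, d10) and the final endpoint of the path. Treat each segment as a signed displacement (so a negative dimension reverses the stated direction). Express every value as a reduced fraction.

d4 = 7/30
d5 = 11/9
d6 = 56/15
d7 = 49/18
d8 = 437/90
d9 = 6/5
d10 = 245/18
endpoint = (-21/10, -269/15)

Apply edit: d1 := 11/3
  d4 = d3 + d2/5 - d1 = 7/30
  d5 = d1/3 = 11/9
  d6 = d1*2 - d3 = 56/15
  d7 = d5 + d2 = 49/18
  d8 = d3/3 + d6 - d4/3 = 437/90
  d9 = d3/3 = 6/5
  d10 = d7*5 = 245/18
Walk from origin (0, 0):
  seg 1: left by d2 = 3/2 → (-3/2, 0)
  seg 2: down by d10 = 245/18 → (-3/2, -245/18)
  seg 3: down by d7 = 49/18 → (-3/2, -49/3)
  seg 4: down by d3 = 18/5 → (-3/2, -299/15)
  seg 5: right by d2 = 3/2 → (0, -299/15)
  seg 6: left by d3 = 18/5 → (-18/5, -299/15)
  seg 7: up by d6 = 56/15 → (-18/5, -81/5)
  seg 8: down by d2 = 3/2 → (-18/5, -177/10)
  seg 9: right by d2 = 3/2 → (-21/10, -177/10)
  seg 10: down by d4 = 7/30 → (-21/10, -269/15)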